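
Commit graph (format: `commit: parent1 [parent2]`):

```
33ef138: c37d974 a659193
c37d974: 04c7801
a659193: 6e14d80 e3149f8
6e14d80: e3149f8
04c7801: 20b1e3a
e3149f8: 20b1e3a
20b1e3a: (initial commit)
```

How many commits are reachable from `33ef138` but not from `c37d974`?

Reachable from 33ef138: {04c7801, 20b1e3a, 33ef138, 6e14d80, a659193, c37d974, e3149f8}.
Reachable from c37d974: {04c7801, 20b1e3a, c37d974}.
In 33ef138's history but not c37d974's: {33ef138, 6e14d80, a659193, e3149f8} — 4 commits.

4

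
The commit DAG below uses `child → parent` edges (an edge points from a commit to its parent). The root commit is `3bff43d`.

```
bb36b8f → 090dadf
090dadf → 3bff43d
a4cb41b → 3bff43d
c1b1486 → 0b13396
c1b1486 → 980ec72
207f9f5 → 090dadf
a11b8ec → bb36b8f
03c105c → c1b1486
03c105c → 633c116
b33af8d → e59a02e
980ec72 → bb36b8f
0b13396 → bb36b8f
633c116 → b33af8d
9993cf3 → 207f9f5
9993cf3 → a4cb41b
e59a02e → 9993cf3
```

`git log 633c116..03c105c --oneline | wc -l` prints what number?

Reachable from 03c105c: {03c105c, 090dadf, 0b13396, 207f9f5, 3bff43d, 633c116, 980ec72, 9993cf3, a4cb41b, b33af8d, bb36b8f, c1b1486, e59a02e}.
Reachable from 633c116: {090dadf, 207f9f5, 3bff43d, 633c116, 9993cf3, a4cb41b, b33af8d, e59a02e}.
In 03c105c's history but not 633c116's: {03c105c, 0b13396, 980ec72, bb36b8f, c1b1486} — 5 commits.

5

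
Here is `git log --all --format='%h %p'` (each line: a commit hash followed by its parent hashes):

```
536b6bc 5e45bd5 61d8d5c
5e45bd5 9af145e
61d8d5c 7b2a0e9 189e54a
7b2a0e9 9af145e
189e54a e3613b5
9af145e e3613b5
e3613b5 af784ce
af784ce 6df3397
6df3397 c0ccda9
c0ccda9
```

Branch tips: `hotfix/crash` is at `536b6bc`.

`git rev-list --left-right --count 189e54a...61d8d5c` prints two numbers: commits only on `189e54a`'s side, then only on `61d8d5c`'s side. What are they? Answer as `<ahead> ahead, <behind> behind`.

Reachable from 189e54a: {189e54a, 6df3397, af784ce, c0ccda9, e3613b5}.
Reachable from 61d8d5c: {189e54a, 61d8d5c, 6df3397, 7b2a0e9, 9af145e, af784ce, c0ccda9, e3613b5}.
Only in 189e54a's history (ahead): {} — 0.
Only in 61d8d5c's history (behind): {61d8d5c, 7b2a0e9, 9af145e} — 3.

0 ahead, 3 behind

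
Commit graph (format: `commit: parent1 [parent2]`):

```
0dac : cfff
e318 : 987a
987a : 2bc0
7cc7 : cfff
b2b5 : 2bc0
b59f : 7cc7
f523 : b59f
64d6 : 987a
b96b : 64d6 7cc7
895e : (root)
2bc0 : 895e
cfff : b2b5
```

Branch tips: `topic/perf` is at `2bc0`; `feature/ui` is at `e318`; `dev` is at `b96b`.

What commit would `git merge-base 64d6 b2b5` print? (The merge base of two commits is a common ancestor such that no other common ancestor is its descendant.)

2bc0

Ancestors of 64d6: {2bc0, 64d6, 895e, 987a}.
Ancestors of b2b5: {2bc0, 895e, b2b5}.
Common ancestors: {2bc0, 895e}.
Among these, 2bc0 is not an ancestor of any other common ancestor — it is the merge base.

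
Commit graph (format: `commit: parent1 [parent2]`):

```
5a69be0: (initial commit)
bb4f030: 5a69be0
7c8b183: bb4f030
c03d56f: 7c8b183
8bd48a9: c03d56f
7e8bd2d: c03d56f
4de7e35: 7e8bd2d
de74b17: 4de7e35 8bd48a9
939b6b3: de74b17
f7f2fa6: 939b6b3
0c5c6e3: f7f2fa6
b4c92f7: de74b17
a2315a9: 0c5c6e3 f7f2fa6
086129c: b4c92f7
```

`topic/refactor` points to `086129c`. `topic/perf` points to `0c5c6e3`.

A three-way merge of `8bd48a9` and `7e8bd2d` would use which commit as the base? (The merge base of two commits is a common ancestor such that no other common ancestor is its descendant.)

Ancestors of 8bd48a9: {5a69be0, 7c8b183, 8bd48a9, bb4f030, c03d56f}.
Ancestors of 7e8bd2d: {5a69be0, 7c8b183, 7e8bd2d, bb4f030, c03d56f}.
Common ancestors: {5a69be0, 7c8b183, bb4f030, c03d56f}.
Among these, c03d56f is not an ancestor of any other common ancestor — it is the merge base.

c03d56f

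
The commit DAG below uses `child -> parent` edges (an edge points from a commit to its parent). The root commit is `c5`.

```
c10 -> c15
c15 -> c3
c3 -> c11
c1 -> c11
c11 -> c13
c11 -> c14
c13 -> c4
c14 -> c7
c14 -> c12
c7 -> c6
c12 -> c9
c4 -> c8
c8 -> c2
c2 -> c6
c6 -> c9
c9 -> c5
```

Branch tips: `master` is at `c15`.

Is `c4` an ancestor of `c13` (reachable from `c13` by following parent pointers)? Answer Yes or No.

Ancestors of c13 (commits reachable by following parents): {c13, c2, c4, c5, c6, c8, c9}.
c4 is in that set, so it is an ancestor of c13.

Yes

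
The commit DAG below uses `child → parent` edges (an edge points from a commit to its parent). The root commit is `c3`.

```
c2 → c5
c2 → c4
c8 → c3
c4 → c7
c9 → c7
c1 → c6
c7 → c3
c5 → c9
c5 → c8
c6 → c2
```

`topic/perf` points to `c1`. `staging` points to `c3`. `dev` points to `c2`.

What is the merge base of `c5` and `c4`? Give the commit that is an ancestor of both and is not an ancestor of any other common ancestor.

c7

Ancestors of c5: {c3, c5, c7, c8, c9}.
Ancestors of c4: {c3, c4, c7}.
Common ancestors: {c3, c7}.
Among these, c7 is not an ancestor of any other common ancestor — it is the merge base.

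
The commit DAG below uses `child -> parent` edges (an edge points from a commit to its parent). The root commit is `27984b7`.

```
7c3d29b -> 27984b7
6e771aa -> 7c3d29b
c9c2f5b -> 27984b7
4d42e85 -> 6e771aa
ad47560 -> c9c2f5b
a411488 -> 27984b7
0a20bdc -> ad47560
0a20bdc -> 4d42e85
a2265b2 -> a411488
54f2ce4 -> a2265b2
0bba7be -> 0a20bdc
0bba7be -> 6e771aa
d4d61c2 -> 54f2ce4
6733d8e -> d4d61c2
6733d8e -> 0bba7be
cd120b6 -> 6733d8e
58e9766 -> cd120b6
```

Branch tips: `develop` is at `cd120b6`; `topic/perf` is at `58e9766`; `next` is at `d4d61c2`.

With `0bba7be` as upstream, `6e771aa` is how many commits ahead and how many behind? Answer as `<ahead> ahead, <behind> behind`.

Reachable from 6e771aa: {27984b7, 6e771aa, 7c3d29b}.
Reachable from 0bba7be: {0a20bdc, 0bba7be, 27984b7, 4d42e85, 6e771aa, 7c3d29b, ad47560, c9c2f5b}.
Only in 6e771aa's history (ahead): {} — 0.
Only in 0bba7be's history (behind): {0a20bdc, 0bba7be, 4d42e85, ad47560, c9c2f5b} — 5.

0 ahead, 5 behind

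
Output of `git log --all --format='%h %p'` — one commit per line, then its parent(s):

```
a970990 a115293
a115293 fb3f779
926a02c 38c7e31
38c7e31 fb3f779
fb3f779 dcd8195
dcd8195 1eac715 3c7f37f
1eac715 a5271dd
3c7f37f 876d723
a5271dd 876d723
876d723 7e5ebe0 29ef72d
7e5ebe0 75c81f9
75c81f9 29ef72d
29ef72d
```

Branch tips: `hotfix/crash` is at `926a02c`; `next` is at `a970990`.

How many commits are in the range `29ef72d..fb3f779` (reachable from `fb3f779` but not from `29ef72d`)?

8

Reachable from fb3f779: {1eac715, 29ef72d, 3c7f37f, 75c81f9, 7e5ebe0, 876d723, a5271dd, dcd8195, fb3f779}.
Reachable from 29ef72d: {29ef72d}.
In fb3f779's history but not 29ef72d's: {1eac715, 3c7f37f, 75c81f9, 7e5ebe0, 876d723, a5271dd, dcd8195, fb3f779} — 8 commits.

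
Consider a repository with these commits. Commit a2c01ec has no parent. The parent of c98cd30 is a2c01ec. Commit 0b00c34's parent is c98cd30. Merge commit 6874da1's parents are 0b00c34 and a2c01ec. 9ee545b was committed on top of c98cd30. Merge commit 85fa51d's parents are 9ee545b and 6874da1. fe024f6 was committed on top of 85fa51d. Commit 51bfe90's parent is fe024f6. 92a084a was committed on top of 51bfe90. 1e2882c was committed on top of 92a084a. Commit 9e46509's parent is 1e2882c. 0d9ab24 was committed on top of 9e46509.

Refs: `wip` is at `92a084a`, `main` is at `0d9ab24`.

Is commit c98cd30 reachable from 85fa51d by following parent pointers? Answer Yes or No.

Yes

Ancestors of 85fa51d (commits reachable by following parents): {0b00c34, 6874da1, 85fa51d, 9ee545b, a2c01ec, c98cd30}.
c98cd30 is in that set, so it is an ancestor of 85fa51d.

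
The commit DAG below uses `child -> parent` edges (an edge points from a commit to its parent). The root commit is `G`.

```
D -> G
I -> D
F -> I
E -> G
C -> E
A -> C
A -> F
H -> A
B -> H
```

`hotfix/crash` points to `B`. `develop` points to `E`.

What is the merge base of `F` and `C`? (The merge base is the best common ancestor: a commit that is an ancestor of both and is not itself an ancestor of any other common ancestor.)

G

Ancestors of F: {D, F, G, I}.
Ancestors of C: {C, E, G}.
Common ancestors: {G}.
The only common ancestor is G, so it is the merge base.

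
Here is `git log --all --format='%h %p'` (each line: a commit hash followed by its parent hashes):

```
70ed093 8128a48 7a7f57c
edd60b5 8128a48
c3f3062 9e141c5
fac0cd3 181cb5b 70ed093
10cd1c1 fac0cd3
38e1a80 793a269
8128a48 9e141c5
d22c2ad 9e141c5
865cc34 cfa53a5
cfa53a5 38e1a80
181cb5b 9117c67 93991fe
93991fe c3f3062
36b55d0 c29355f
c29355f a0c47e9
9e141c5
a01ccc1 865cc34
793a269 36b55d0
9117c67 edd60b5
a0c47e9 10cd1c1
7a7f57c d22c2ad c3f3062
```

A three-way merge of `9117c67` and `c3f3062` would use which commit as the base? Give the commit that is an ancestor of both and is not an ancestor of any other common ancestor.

9e141c5

Ancestors of 9117c67: {8128a48, 9117c67, 9e141c5, edd60b5}.
Ancestors of c3f3062: {9e141c5, c3f3062}.
Common ancestors: {9e141c5}.
The only common ancestor is 9e141c5, so it is the merge base.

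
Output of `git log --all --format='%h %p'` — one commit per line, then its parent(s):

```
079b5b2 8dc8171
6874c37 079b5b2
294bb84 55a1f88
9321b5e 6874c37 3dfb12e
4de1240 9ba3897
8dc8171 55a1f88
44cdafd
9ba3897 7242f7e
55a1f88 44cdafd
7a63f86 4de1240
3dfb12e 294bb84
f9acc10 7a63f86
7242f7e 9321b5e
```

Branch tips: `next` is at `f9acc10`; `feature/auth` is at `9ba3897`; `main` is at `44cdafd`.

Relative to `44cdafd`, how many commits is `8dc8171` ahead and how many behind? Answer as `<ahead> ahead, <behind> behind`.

Reachable from 8dc8171: {44cdafd, 55a1f88, 8dc8171}.
Reachable from 44cdafd: {44cdafd}.
Only in 8dc8171's history (ahead): {55a1f88, 8dc8171} — 2.
Only in 44cdafd's history (behind): {} — 0.

2 ahead, 0 behind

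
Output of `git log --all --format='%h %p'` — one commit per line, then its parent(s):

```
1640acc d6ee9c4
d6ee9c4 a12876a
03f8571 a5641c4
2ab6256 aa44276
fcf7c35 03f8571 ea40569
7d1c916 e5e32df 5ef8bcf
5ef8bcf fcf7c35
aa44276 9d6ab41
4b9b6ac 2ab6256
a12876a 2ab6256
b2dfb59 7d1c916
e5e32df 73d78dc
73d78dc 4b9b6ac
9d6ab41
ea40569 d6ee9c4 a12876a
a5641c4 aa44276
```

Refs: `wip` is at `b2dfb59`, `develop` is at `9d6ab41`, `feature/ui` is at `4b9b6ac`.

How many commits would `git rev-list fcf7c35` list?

Walking parent pointers from fcf7c35: reachable set = {03f8571, 2ab6256, 9d6ab41, a12876a, a5641c4, aa44276, d6ee9c4, ea40569, fcf7c35}.
That is 9 commits.

9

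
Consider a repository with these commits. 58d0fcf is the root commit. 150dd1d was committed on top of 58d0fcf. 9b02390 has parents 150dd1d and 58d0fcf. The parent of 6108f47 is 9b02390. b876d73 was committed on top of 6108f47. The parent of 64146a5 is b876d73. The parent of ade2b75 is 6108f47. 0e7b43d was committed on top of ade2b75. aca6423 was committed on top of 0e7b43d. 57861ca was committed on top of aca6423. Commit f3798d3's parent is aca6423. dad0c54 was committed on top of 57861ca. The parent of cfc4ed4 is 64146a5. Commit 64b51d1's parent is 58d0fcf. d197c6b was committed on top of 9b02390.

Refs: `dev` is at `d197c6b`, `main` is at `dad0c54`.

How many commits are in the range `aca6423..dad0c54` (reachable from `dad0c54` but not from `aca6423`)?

Reachable from dad0c54: {0e7b43d, 150dd1d, 57861ca, 58d0fcf, 6108f47, 9b02390, aca6423, ade2b75, dad0c54}.
Reachable from aca6423: {0e7b43d, 150dd1d, 58d0fcf, 6108f47, 9b02390, aca6423, ade2b75}.
In dad0c54's history but not aca6423's: {57861ca, dad0c54} — 2 commits.

2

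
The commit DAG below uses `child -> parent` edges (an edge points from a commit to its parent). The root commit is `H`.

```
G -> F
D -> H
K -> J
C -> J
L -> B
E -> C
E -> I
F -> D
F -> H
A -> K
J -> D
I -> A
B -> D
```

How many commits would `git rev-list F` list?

Walking parent pointers from F: reachable set = {D, F, H}.
That is 3 commits.

3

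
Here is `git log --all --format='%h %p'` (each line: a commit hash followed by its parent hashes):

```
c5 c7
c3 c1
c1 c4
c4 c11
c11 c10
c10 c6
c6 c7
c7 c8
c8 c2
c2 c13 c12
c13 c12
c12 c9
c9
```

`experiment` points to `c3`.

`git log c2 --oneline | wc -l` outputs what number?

4

Walking parent pointers from c2: reachable set = {c12, c13, c2, c9}.
That is 4 commits.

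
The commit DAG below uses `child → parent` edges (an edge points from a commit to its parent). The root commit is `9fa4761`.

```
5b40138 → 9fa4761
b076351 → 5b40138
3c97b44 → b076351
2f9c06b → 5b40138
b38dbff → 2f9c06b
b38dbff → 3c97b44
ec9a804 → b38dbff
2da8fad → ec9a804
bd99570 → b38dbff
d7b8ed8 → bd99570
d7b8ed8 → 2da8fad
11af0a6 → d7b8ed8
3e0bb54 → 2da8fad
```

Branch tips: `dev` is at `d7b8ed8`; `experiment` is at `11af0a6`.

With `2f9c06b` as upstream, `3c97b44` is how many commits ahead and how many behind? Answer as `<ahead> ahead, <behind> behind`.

Reachable from 3c97b44: {3c97b44, 5b40138, 9fa4761, b076351}.
Reachable from 2f9c06b: {2f9c06b, 5b40138, 9fa4761}.
Only in 3c97b44's history (ahead): {3c97b44, b076351} — 2.
Only in 2f9c06b's history (behind): {2f9c06b} — 1.

2 ahead, 1 behind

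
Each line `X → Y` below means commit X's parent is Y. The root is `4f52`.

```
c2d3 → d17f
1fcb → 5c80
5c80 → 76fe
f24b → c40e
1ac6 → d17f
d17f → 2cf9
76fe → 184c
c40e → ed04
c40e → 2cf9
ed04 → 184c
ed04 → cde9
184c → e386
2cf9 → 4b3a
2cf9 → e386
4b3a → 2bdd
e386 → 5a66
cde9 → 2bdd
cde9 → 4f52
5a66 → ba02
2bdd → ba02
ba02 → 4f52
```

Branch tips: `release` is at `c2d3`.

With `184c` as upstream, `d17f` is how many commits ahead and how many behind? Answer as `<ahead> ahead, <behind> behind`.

Reachable from d17f: {2bdd, 2cf9, 4b3a, 4f52, 5a66, ba02, d17f, e386}.
Reachable from 184c: {184c, 4f52, 5a66, ba02, e386}.
Only in d17f's history (ahead): {2bdd, 2cf9, 4b3a, d17f} — 4.
Only in 184c's history (behind): {184c} — 1.

4 ahead, 1 behind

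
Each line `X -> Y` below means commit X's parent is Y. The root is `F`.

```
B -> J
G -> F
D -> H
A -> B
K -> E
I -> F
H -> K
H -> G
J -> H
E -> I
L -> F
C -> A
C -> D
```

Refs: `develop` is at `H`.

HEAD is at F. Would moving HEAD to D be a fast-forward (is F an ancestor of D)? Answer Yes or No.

Yes

A fast-forward from F to D is possible iff F is an ancestor of D.
Ancestors of D: {D, E, F, G, H, I, K}.
F is among them, so fast-forward is possible.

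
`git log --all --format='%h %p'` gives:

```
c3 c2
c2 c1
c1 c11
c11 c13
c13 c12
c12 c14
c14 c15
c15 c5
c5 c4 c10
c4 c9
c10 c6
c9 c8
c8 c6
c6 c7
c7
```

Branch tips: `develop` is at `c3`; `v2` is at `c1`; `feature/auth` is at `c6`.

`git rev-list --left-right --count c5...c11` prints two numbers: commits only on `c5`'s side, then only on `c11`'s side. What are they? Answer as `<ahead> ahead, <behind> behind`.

Reachable from c5: {c10, c4, c5, c6, c7, c8, c9}.
Reachable from c11: {c10, c11, c12, c13, c14, c15, c4, c5, c6, c7, c8, c9}.
Only in c5's history (ahead): {} — 0.
Only in c11's history (behind): {c11, c12, c13, c14, c15} — 5.

0 ahead, 5 behind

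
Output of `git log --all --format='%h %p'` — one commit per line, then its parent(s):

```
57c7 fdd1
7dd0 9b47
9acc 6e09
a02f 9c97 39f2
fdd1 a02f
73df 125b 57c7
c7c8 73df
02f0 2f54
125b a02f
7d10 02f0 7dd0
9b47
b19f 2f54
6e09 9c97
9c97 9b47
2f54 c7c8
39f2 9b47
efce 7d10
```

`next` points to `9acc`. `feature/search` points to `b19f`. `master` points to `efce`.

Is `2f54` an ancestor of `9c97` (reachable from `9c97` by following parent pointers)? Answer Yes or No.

Ancestors of 9c97: {9b47, 9c97}.
2f54 is not in that set, so it is not an ancestor of 9c97.

No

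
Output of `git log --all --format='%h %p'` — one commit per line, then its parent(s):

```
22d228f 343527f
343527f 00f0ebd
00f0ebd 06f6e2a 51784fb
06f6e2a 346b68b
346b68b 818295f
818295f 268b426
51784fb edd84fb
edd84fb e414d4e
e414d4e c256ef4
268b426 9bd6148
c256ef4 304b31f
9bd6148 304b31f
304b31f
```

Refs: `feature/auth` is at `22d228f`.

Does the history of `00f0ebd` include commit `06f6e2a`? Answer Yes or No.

Ancestors of 00f0ebd (commits reachable by following parents): {00f0ebd, 06f6e2a, 268b426, 304b31f, 346b68b, 51784fb, 818295f, 9bd6148, c256ef4, e414d4e, edd84fb}.
06f6e2a is in that set, so it is an ancestor of 00f0ebd.

Yes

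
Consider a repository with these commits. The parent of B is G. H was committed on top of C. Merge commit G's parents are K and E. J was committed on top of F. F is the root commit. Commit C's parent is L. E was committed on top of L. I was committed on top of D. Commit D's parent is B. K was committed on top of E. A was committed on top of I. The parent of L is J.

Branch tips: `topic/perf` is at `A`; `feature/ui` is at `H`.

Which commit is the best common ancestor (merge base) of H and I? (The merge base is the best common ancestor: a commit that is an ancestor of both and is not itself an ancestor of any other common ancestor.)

Ancestors of H: {C, F, H, J, L}.
Ancestors of I: {B, D, E, F, G, I, J, K, L}.
Common ancestors: {F, J, L}.
Among these, L is not an ancestor of any other common ancestor — it is the merge base.

L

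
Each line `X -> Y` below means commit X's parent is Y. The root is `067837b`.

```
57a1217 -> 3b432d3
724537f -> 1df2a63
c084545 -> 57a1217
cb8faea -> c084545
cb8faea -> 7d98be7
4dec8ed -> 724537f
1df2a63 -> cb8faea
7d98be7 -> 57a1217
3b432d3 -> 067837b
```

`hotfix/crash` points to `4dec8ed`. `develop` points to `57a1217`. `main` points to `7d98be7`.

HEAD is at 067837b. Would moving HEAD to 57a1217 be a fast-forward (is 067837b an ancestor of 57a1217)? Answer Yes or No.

A fast-forward from 067837b to 57a1217 is possible iff 067837b is an ancestor of 57a1217.
Ancestors of 57a1217: {067837b, 3b432d3, 57a1217}.
067837b is among them, so fast-forward is possible.

Yes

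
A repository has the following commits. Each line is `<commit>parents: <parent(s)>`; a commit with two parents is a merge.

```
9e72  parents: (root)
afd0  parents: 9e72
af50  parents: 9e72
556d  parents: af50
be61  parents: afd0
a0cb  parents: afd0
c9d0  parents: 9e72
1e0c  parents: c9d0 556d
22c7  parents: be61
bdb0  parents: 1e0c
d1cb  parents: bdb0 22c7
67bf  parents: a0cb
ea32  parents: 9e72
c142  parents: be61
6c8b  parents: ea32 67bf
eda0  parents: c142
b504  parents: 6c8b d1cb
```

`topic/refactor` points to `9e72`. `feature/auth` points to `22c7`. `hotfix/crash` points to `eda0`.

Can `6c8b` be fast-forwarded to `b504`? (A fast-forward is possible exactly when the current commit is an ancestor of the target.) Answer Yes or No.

A fast-forward from 6c8b to b504 is possible iff 6c8b is an ancestor of b504.
Ancestors of b504: {1e0c, 22c7, 556d, 67bf, 6c8b, 9e72, a0cb, af50, afd0, b504, bdb0, be61, c9d0, d1cb, ea32}.
6c8b is among them, so fast-forward is possible.

Yes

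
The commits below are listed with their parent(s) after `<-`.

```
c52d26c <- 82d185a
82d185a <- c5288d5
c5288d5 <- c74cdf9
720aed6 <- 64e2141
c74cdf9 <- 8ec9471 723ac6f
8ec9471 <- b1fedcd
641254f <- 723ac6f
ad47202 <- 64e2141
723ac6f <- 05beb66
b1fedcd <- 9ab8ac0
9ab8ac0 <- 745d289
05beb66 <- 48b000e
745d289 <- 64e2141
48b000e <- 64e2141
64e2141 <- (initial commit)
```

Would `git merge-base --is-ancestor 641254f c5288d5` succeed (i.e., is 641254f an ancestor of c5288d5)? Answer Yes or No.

Ancestors of c5288d5: {05beb66, 48b000e, 64e2141, 723ac6f, 745d289, 8ec9471, 9ab8ac0, b1fedcd, c5288d5, c74cdf9}.
641254f is not in that set, so it is not an ancestor of c5288d5.

No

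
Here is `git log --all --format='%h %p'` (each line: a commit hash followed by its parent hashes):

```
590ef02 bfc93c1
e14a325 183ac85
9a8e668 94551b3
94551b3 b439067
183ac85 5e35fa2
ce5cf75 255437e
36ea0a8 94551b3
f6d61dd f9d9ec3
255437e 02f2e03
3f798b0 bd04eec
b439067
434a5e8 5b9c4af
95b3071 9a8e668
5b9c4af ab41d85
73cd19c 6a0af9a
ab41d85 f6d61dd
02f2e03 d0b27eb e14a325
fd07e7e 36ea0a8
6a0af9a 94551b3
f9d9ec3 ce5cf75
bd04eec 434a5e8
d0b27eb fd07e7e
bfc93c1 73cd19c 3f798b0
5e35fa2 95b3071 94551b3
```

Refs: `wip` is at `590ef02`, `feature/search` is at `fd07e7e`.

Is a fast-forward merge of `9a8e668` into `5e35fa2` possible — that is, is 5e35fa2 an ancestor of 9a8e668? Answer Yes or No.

A fast-forward from 5e35fa2 to 9a8e668 is possible iff 5e35fa2 is an ancestor of 9a8e668.
Ancestors of 9a8e668: {94551b3, 9a8e668, b439067}.
5e35fa2 is not among them, so fast-forward is not possible.

No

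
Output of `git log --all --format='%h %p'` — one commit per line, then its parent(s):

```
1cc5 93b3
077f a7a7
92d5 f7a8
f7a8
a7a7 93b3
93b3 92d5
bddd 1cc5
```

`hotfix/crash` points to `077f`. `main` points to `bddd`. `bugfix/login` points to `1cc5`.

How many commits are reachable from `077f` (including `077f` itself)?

5

Walking parent pointers from 077f: reachable set = {077f, 92d5, 93b3, a7a7, f7a8}.
That is 5 commits.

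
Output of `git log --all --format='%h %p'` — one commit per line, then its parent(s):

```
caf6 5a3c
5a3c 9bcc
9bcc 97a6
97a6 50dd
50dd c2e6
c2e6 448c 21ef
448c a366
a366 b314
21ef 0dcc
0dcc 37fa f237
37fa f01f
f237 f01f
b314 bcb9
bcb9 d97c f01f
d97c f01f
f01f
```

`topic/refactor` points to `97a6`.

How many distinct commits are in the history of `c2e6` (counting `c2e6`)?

11

Walking parent pointers from c2e6: reachable set = {0dcc, 21ef, 37fa, 448c, a366, b314, bcb9, c2e6, d97c, f01f, f237}.
That is 11 commits.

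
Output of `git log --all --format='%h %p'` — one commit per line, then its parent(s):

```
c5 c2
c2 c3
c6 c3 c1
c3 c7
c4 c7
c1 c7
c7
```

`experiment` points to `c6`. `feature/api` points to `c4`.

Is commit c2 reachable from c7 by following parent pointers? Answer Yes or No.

No

Ancestors of c7: {c7}.
c2 is not in that set, so it is not an ancestor of c7.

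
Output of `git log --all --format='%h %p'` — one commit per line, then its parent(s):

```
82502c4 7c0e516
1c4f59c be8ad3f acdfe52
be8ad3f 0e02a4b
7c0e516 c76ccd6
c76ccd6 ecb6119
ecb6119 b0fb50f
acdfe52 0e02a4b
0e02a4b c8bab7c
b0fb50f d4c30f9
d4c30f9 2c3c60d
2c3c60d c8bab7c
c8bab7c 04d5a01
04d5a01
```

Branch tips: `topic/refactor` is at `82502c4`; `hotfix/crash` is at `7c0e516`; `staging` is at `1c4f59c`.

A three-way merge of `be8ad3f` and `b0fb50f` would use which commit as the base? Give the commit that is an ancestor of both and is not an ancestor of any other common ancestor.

c8bab7c

Ancestors of be8ad3f: {04d5a01, 0e02a4b, be8ad3f, c8bab7c}.
Ancestors of b0fb50f: {04d5a01, 2c3c60d, b0fb50f, c8bab7c, d4c30f9}.
Common ancestors: {04d5a01, c8bab7c}.
Among these, c8bab7c is not an ancestor of any other common ancestor — it is the merge base.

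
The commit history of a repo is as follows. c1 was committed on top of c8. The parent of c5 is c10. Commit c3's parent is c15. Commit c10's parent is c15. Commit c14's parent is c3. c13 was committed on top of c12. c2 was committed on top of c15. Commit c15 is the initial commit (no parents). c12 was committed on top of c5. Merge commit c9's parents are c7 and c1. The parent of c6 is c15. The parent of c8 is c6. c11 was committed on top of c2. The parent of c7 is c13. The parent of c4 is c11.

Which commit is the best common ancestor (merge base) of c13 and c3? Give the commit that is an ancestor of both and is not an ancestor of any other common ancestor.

Ancestors of c13: {c10, c12, c13, c15, c5}.
Ancestors of c3: {c15, c3}.
Common ancestors: {c15}.
The only common ancestor is c15, so it is the merge base.

c15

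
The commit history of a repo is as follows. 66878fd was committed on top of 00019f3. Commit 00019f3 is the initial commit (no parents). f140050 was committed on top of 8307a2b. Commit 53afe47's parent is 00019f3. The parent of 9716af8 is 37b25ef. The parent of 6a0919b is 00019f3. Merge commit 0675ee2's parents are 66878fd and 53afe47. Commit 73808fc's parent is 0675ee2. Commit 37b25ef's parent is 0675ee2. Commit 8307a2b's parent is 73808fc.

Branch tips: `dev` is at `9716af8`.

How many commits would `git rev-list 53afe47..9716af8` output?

4

Reachable from 9716af8: {00019f3, 0675ee2, 37b25ef, 53afe47, 66878fd, 9716af8}.
Reachable from 53afe47: {00019f3, 53afe47}.
In 9716af8's history but not 53afe47's: {0675ee2, 37b25ef, 66878fd, 9716af8} — 4 commits.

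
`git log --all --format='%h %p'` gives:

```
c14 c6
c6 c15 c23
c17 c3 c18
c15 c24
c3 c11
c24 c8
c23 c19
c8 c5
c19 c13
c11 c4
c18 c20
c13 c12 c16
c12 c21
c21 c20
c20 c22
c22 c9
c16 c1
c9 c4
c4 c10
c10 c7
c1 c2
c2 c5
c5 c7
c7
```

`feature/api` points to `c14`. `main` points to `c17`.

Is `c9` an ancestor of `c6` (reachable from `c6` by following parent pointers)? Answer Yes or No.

Yes

Ancestors of c6 (commits reachable by following parents): {c1, c10, c12, c13, c15, c16, c19, c2, c20, c21, c22, c23, c24, c4, c5, c6, c7, c8, c9}.
c9 is in that set, so it is an ancestor of c6.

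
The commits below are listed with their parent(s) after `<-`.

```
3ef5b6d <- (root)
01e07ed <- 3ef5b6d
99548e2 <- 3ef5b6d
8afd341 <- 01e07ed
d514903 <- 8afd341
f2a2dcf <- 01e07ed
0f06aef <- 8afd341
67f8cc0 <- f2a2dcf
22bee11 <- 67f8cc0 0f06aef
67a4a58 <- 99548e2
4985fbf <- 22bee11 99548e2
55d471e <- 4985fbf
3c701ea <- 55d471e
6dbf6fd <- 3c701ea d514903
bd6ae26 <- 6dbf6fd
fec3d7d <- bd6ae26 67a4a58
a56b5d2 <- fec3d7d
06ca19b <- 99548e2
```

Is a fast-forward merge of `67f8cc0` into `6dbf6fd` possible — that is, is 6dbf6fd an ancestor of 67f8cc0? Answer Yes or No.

A fast-forward from 6dbf6fd to 67f8cc0 is possible iff 6dbf6fd is an ancestor of 67f8cc0.
Ancestors of 67f8cc0: {01e07ed, 3ef5b6d, 67f8cc0, f2a2dcf}.
6dbf6fd is not among them, so fast-forward is not possible.

No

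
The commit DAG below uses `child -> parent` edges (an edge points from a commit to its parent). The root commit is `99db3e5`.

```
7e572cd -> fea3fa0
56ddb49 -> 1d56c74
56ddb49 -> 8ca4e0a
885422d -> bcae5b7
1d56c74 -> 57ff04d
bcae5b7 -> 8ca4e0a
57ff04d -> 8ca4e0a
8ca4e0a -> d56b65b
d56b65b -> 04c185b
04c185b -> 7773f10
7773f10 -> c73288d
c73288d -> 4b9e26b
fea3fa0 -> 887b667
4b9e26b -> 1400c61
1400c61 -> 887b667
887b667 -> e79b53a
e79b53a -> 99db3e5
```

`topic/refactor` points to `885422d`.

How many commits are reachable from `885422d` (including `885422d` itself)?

12

Walking parent pointers from 885422d: reachable set = {04c185b, 1400c61, 4b9e26b, 7773f10, 885422d, 887b667, 8ca4e0a, 99db3e5, bcae5b7, c73288d, d56b65b, e79b53a}.
That is 12 commits.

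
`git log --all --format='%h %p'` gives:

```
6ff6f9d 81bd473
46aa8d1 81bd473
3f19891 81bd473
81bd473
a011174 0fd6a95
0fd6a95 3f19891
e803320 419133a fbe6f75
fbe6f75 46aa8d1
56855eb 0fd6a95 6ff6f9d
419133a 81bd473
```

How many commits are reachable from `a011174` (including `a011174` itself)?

Walking parent pointers from a011174: reachable set = {0fd6a95, 3f19891, 81bd473, a011174}.
That is 4 commits.

4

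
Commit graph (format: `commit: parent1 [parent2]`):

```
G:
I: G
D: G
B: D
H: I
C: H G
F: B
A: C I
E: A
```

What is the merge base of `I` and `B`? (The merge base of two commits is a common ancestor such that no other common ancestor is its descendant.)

Ancestors of I: {G, I}.
Ancestors of B: {B, D, G}.
Common ancestors: {G}.
The only common ancestor is G, so it is the merge base.

G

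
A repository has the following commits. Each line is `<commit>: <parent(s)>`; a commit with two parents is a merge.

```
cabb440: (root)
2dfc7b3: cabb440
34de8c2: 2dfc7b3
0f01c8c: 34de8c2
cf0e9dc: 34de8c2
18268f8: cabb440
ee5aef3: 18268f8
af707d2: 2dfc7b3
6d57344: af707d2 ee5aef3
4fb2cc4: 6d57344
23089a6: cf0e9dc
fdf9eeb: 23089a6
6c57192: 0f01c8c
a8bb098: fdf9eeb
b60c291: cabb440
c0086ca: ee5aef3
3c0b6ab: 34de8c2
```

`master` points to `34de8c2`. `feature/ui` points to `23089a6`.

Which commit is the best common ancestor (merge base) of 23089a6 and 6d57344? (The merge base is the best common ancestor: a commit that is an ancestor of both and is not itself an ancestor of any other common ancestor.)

Ancestors of 23089a6: {23089a6, 2dfc7b3, 34de8c2, cabb440, cf0e9dc}.
Ancestors of 6d57344: {18268f8, 2dfc7b3, 6d57344, af707d2, cabb440, ee5aef3}.
Common ancestors: {2dfc7b3, cabb440}.
Among these, 2dfc7b3 is not an ancestor of any other common ancestor — it is the merge base.

2dfc7b3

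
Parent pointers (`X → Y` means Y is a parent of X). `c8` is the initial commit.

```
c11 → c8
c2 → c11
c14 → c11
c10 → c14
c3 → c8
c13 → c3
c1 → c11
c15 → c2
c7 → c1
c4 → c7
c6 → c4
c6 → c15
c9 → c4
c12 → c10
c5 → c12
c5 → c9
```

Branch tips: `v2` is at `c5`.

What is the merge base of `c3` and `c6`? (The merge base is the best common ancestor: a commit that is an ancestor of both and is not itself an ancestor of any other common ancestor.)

c8

Ancestors of c3: {c3, c8}.
Ancestors of c6: {c1, c11, c15, c2, c4, c6, c7, c8}.
Common ancestors: {c8}.
The only common ancestor is c8, so it is the merge base.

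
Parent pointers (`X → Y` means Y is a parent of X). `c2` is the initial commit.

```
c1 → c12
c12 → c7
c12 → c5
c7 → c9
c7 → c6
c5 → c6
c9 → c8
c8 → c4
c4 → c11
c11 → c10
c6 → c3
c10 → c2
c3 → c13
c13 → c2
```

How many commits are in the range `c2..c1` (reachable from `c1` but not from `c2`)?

Reachable from c1: {c1, c10, c11, c12, c13, c2, c3, c4, c5, c6, c7, c8, c9}.
Reachable from c2: {c2}.
In c1's history but not c2's: {c1, c10, c11, c12, c13, c3, c4, c5, c6, c7, c8, c9} — 12 commits.

12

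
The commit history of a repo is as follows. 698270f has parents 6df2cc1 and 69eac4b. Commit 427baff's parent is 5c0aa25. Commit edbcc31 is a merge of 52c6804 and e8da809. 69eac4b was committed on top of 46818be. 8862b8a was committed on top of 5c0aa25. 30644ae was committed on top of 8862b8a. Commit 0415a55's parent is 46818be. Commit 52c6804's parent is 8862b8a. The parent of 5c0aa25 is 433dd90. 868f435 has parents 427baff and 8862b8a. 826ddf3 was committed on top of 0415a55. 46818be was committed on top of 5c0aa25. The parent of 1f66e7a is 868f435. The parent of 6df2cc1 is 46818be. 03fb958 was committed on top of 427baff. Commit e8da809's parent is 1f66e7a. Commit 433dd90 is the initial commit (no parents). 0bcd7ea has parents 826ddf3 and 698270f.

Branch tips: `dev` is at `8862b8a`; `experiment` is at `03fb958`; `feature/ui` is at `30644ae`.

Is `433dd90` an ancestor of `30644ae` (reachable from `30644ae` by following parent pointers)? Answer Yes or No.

Yes

Ancestors of 30644ae (commits reachable by following parents): {30644ae, 433dd90, 5c0aa25, 8862b8a}.
433dd90 is in that set, so it is an ancestor of 30644ae.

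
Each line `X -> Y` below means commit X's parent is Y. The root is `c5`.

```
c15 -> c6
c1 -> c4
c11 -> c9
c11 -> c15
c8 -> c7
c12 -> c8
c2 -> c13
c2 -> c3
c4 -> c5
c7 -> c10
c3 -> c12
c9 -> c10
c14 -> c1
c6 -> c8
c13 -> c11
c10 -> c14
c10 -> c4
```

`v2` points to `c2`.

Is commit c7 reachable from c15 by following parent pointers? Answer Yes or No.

Yes

Ancestors of c15 (commits reachable by following parents): {c1, c10, c14, c15, c4, c5, c6, c7, c8}.
c7 is in that set, so it is an ancestor of c15.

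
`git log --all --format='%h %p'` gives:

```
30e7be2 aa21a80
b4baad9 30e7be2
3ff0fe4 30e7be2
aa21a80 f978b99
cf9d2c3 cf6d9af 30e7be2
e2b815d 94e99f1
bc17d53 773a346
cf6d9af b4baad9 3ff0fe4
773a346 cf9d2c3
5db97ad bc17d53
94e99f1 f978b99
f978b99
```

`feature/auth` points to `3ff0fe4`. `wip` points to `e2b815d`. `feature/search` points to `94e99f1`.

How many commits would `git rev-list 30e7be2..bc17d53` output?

Reachable from bc17d53: {30e7be2, 3ff0fe4, 773a346, aa21a80, b4baad9, bc17d53, cf6d9af, cf9d2c3, f978b99}.
Reachable from 30e7be2: {30e7be2, aa21a80, f978b99}.
In bc17d53's history but not 30e7be2's: {3ff0fe4, 773a346, b4baad9, bc17d53, cf6d9af, cf9d2c3} — 6 commits.

6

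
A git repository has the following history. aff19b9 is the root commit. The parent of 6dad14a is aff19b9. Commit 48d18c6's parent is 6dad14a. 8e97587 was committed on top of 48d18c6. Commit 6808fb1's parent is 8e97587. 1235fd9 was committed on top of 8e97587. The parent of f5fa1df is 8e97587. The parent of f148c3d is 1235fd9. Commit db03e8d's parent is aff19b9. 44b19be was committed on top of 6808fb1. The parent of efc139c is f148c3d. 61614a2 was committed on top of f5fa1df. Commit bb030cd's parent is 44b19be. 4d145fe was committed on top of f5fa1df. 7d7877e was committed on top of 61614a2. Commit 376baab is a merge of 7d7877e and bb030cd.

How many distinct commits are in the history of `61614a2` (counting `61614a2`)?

Walking parent pointers from 61614a2: reachable set = {48d18c6, 61614a2, 6dad14a, 8e97587, aff19b9, f5fa1df}.
That is 6 commits.

6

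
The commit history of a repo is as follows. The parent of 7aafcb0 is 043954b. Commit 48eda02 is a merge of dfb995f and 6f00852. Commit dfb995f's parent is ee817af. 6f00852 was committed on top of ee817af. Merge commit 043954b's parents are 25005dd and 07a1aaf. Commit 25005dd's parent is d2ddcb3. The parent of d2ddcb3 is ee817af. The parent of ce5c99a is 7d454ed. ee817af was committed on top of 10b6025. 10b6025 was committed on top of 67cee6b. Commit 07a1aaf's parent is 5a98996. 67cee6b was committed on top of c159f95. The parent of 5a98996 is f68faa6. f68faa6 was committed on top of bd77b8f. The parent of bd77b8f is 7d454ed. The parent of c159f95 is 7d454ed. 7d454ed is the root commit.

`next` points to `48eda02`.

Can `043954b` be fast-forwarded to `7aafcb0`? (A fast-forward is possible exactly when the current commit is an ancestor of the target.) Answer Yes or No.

A fast-forward from 043954b to 7aafcb0 is possible iff 043954b is an ancestor of 7aafcb0.
Ancestors of 7aafcb0: {043954b, 07a1aaf, 10b6025, 25005dd, 5a98996, 67cee6b, 7aafcb0, 7d454ed, bd77b8f, c159f95, d2ddcb3, ee817af, f68faa6}.
043954b is among them, so fast-forward is possible.

Yes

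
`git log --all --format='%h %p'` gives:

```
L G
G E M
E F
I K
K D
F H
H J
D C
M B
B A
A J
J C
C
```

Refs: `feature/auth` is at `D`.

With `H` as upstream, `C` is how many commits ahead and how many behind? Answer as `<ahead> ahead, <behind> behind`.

0 ahead, 2 behind

Reachable from C: {C}.
Reachable from H: {C, H, J}.
Only in C's history (ahead): {} — 0.
Only in H's history (behind): {H, J} — 2.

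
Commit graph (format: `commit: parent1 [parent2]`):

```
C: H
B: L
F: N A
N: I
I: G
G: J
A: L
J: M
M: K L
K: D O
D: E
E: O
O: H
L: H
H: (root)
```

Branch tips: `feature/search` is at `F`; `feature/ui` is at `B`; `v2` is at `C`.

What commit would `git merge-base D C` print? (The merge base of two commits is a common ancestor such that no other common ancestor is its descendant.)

H

Ancestors of D: {D, E, H, O}.
Ancestors of C: {C, H}.
Common ancestors: {H}.
The only common ancestor is H, so it is the merge base.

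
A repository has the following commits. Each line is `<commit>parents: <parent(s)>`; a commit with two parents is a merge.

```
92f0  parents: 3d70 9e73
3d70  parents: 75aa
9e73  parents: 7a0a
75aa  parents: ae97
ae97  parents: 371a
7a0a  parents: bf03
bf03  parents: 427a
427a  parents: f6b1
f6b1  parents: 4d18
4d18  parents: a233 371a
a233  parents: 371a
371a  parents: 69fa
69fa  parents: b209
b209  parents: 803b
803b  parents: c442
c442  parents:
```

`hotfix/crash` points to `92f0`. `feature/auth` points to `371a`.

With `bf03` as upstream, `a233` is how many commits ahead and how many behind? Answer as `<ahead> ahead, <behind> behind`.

0 ahead, 4 behind

Reachable from a233: {371a, 69fa, 803b, a233, b209, c442}.
Reachable from bf03: {371a, 427a, 4d18, 69fa, 803b, a233, b209, bf03, c442, f6b1}.
Only in a233's history (ahead): {} — 0.
Only in bf03's history (behind): {427a, 4d18, bf03, f6b1} — 4.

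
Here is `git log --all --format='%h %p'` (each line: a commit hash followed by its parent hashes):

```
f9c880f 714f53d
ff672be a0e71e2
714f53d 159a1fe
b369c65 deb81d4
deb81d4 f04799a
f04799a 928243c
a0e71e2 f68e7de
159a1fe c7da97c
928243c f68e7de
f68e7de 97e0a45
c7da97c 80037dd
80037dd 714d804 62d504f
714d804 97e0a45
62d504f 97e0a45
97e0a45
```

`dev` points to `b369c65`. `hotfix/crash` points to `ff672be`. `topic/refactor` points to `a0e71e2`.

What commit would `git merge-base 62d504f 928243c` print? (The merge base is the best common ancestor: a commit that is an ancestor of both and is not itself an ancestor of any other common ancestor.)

97e0a45

Ancestors of 62d504f: {62d504f, 97e0a45}.
Ancestors of 928243c: {928243c, 97e0a45, f68e7de}.
Common ancestors: {97e0a45}.
The only common ancestor is 97e0a45, so it is the merge base.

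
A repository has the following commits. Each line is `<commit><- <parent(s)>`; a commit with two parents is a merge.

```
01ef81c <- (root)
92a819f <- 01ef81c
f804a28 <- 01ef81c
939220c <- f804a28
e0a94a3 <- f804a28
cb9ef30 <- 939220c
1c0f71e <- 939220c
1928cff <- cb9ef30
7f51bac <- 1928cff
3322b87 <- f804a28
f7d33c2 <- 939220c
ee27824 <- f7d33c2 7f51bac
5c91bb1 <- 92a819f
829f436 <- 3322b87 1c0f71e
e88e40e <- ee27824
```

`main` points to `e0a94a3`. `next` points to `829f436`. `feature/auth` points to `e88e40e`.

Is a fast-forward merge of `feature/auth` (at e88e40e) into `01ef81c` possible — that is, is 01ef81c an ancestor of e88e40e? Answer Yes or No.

Yes

A fast-forward from 01ef81c to e88e40e is possible iff 01ef81c is an ancestor of e88e40e.
Ancestors of e88e40e: {01ef81c, 1928cff, 7f51bac, 939220c, cb9ef30, e88e40e, ee27824, f7d33c2, f804a28}.
01ef81c is among them, so fast-forward is possible.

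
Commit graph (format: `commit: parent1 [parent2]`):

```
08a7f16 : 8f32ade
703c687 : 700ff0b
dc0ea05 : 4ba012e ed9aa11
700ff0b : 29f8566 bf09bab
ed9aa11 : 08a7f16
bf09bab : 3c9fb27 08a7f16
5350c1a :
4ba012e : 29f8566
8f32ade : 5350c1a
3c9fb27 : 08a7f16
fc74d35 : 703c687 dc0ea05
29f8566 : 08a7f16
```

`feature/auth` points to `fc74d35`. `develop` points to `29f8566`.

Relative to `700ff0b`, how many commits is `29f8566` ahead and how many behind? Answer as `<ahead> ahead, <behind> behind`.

0 ahead, 3 behind

Reachable from 29f8566: {08a7f16, 29f8566, 5350c1a, 8f32ade}.
Reachable from 700ff0b: {08a7f16, 29f8566, 3c9fb27, 5350c1a, 700ff0b, 8f32ade, bf09bab}.
Only in 29f8566's history (ahead): {} — 0.
Only in 700ff0b's history (behind): {3c9fb27, 700ff0b, bf09bab} — 3.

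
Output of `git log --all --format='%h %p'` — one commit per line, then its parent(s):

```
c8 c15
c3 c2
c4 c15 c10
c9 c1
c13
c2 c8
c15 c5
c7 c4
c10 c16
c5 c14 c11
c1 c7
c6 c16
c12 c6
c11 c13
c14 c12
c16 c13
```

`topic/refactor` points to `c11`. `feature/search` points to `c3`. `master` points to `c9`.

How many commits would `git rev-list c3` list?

11

Walking parent pointers from c3: reachable set = {c11, c12, c13, c14, c15, c16, c2, c3, c5, c6, c8}.
That is 11 commits.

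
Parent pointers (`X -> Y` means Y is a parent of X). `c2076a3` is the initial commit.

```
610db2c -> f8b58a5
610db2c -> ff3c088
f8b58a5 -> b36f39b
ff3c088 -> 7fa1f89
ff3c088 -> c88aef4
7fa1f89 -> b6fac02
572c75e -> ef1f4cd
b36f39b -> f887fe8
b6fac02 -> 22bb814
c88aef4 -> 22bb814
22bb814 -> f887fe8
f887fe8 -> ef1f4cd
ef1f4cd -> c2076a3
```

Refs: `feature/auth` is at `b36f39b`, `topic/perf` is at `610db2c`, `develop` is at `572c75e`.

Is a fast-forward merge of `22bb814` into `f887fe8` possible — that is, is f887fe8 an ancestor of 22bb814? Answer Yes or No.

Yes

A fast-forward from f887fe8 to 22bb814 is possible iff f887fe8 is an ancestor of 22bb814.
Ancestors of 22bb814: {22bb814, c2076a3, ef1f4cd, f887fe8}.
f887fe8 is among them, so fast-forward is possible.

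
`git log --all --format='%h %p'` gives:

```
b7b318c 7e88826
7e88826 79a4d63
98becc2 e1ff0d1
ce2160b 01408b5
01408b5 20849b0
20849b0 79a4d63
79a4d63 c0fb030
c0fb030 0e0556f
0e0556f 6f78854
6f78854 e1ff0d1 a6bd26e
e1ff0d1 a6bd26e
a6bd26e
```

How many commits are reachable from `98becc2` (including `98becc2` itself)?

Walking parent pointers from 98becc2: reachable set = {98becc2, a6bd26e, e1ff0d1}.
That is 3 commits.

3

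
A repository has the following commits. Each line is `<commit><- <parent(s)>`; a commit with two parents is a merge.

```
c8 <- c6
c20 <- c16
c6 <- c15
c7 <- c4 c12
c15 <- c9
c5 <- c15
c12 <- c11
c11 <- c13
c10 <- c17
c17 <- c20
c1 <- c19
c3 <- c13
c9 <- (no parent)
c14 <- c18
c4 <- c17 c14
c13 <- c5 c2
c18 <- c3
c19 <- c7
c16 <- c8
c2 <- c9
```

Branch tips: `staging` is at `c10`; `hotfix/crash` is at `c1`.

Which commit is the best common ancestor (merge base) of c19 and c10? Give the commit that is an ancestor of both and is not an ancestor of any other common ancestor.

Ancestors of c19: {c11, c12, c13, c14, c15, c16, c17, c18, c19, c2, c20, c3, c4, c5, c6, c7, c8, c9}.
Ancestors of c10: {c10, c15, c16, c17, c20, c6, c8, c9}.
Common ancestors: {c15, c16, c17, c20, c6, c8, c9}.
Among these, c17 is not an ancestor of any other common ancestor — it is the merge base.

c17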